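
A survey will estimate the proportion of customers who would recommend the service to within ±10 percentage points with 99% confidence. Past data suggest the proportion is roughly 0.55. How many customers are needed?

For a proportion with margin E = 0.1 at 99% confidence, z = 2.576.
n = p̂(1−p̂)(z/E)² = 0.55 × 0.45 × (2.576/0.1)² = 164.24
Round up: n = 165.

165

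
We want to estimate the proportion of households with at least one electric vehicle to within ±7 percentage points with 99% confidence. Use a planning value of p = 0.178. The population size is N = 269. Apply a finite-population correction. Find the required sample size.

115

For a proportion with margin E = 0.07 at 99% confidence, z = 2.576.
n = p̂(1−p̂)(z/E)² = 0.178 × 0.822 × (2.576/0.07)² = 198.15 — call this n₀.
Finite-population correction with N = 269: n = n₀ / (1 + (n₀−1)/N) = 198.15 / 1.733 = 114.34
Round up: n = 115.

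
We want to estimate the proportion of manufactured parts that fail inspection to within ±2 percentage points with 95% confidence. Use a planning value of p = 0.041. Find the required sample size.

378

For a proportion with margin E = 0.02 at 95% confidence, z = 1.960.
n = p̂(1−p̂)(z/E)² = 0.041 × 0.959 × (1.960/0.02)² = 377.62
Round up: n = 378.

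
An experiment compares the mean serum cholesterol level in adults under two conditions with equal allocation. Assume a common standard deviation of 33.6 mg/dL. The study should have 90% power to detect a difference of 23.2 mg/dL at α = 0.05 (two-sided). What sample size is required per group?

For two equal groups, n per group = 2·((z_{α/2} + z_β)·σ/δ)².
z_{α/2} = 1.960; z_β = 1.282 (power 90%).
n = 2 × (3.242 × 33.6 / 23.2)² = 2 × 22.05 = 44.10
Round up: n = 45 per group.

45 per group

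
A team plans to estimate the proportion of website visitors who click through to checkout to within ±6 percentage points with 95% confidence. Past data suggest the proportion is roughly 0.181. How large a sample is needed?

159

For a proportion with margin E = 0.06 at 95% confidence, z = 1.960.
n = p̂(1−p̂)(z/E)² = 0.181 × 0.819 × (1.960/0.06)² = 158.19
Round up: n = 159.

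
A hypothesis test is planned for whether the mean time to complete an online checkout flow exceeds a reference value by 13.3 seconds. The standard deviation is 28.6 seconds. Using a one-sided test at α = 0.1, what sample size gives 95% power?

For a one-sample z-test, n = ((z_α + z_β)·σ/δ)².
z_α = 1.282 (one-sided α = 0.1); z_β = 1.645 (power 95% → β = 0.05).
n = (2.927 × 28.6 / 13.3)² = 39.62
Round up: n = 40.

40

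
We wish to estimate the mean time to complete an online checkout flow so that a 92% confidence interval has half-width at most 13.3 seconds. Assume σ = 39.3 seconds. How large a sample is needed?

n = 27

For a mean, the margin of error is E = z·σ/√n, so n = (zσ/E)².
At 92% confidence, z = 1.751.
n = (1.751 × 39.3 / 13.3)² = 26.77
Round up: n = 27.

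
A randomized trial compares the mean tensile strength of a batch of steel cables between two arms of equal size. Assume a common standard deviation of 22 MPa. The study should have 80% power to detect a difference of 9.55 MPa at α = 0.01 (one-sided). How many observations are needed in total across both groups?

For two equal groups, n per group = 2·((z_α + z_β)·σ/δ)².
z_α = 2.326; z_β = 0.842 (power 80%).
n = 2 × (3.168 × 22 / 9.55)² = 2 × 53.26 = 106.52
Round up: n = 107 per group.
Total across both groups: 2 × 107 = 214.

214 total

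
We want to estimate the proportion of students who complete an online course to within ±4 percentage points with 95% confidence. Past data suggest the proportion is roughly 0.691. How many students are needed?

For a proportion with margin E = 0.04 at 95% confidence, z = 1.960.
n = p̂(1−p̂)(z/E)² = 0.691 × 0.309 × (1.960/0.04)² = 512.66
Round up: n = 513.

513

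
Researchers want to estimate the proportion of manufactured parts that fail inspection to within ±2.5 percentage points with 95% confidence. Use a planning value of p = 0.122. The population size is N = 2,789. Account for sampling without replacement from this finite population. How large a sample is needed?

For a proportion with margin E = 0.025 at 95% confidence, z = 1.960.
n = p̂(1−p̂)(z/E)² = 0.122 × 0.878 × (1.960/0.025)² = 658.39 — call this n₀.
Finite-population correction with N = 2,789: n = n₀ / (1 + (n₀−1)/N) = 658.39 / 1.236 = 532.68
Round up: n = 533.

n = 533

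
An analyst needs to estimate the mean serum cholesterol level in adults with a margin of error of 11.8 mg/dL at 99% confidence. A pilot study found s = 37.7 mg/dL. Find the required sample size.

n = 68

For a mean, the margin of error is E = z·σ/√n, so n = (zσ/E)².
At 99% confidence, z = 2.576.
n = (2.576 × 37.7 / 11.8)² = 67.73
Round up: n = 68.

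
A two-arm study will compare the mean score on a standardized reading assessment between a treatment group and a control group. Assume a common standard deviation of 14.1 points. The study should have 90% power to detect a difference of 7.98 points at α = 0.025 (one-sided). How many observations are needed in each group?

66 per group

For two equal groups, n per group = 2·((z_α + z_β)·σ/δ)².
z_α = 1.960; z_β = 1.282 (power 90%).
n = 2 × (3.242 × 14.1 / 7.98)² = 2 × 32.81 = 65.62
Round up: n = 66 per group.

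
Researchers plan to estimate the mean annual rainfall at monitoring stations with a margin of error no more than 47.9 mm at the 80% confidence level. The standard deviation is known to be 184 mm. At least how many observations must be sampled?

n = 25

For a mean, the margin of error is E = z·σ/√n, so n = (zσ/E)².
At 80% confidence, z = 1.282.
n = (1.282 × 184 / 47.9)² = 24.25
Round up: n = 25.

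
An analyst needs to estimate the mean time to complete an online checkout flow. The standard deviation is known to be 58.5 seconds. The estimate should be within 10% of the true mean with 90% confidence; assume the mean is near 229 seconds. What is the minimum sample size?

For a mean, the margin of error is E = z·σ/√n, so n = (zσ/E)².
At 90% confidence, z = 1.645.
E = 10% of 229 = 22.9 seconds.
n = (1.645 × 58.5 / 22.9)² = 17.66
Round up: n = 18.

18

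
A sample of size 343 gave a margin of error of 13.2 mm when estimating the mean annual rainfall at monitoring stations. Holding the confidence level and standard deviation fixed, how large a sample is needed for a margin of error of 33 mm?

Margin of error scales as 1/√n, so n₂ = n₁·(E₁/E₂)².
n₂ = 343 × (13.2/33)² = 343 × 0.16 = 54.88
Round up: n₂ = 55.

55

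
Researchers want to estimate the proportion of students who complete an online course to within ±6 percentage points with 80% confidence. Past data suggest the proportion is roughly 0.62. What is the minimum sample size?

For a proportion with margin E = 0.06 at 80% confidence, z = 1.282.
n = p̂(1−p̂)(z/E)² = 0.62 × 0.38 × (1.282/0.06)² = 107.56
Round up: n = 108.

n = 108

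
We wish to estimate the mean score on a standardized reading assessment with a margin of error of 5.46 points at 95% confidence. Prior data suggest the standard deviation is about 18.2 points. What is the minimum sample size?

43

For a mean, the margin of error is E = z·σ/√n, so n = (zσ/E)².
At 95% confidence, z = 1.960.
n = (1.960 × 18.2 / 5.46)² = 42.68
Round up: n = 43.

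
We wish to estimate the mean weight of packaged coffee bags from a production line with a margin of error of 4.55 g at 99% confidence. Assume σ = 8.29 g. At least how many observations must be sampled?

n = 23

For a mean, the margin of error is E = z·σ/√n, so n = (zσ/E)².
At 99% confidence, z = 2.576.
n = (2.576 × 8.29 / 4.55)² = 22.03
Round up: n = 23.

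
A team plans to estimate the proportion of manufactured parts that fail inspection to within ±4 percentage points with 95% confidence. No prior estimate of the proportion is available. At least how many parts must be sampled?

For a proportion with margin E = 0.04 at 95% confidence, z = 1.960.
With no prior estimate, use p = 0.5, which maximizes p(1−p) at 0.25.
n = 0.25 × (z/E)² = 0.25 × (1.960/0.04)² = 600.25
Round up: n = 601.

n = 601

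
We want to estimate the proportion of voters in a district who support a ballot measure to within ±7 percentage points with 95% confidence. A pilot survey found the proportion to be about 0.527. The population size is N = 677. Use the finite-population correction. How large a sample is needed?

For a proportion with margin E = 0.07 at 95% confidence, z = 1.960.
n = p̂(1−p̂)(z/E)² = 0.527 × 0.473 × (1.960/0.07)² = 195.43 — call this n₀.
Finite-population correction with N = 677: n = n₀ / (1 + (n₀−1)/N) = 195.43 / 1.287 = 151.85
Round up: n = 152.

152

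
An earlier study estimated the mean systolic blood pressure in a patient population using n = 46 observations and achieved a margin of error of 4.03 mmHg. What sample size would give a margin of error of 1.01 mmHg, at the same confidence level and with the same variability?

Margin of error scales as 1/√n, so n₂ = n₁·(E₁/E₂)².
n₂ = 46 × (4.03/1.01)² = 46 × 15.92 = 732.32
Round up: n₂ = 733.

733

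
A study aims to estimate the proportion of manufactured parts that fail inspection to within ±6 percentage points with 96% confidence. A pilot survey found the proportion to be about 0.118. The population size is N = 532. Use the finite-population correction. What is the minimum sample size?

For a proportion with margin E = 0.06 at 96% confidence, z = 2.054.
n = p̂(1−p̂)(z/E)² = 0.118 × 0.882 × (2.054/0.06)² = 121.97 — call this n₀.
Finite-population correction with N = 532: n = n₀ / (1 + (n₀−1)/N) = 121.97 / 1.227 = 99.41
Round up: n = 100.

n = 100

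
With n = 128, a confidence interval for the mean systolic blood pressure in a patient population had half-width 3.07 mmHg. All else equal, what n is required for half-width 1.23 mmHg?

798

Margin of error scales as 1/√n, so n₂ = n₁·(E₁/E₂)².
n₂ = 128 × (3.07/1.23)² = 128 × 6.23 = 797.44
Round up: n₂ = 798.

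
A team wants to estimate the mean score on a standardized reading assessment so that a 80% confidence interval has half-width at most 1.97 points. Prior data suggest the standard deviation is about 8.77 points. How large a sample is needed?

33

For a mean, the margin of error is E = z·σ/√n, so n = (zσ/E)².
At 80% confidence, z = 1.282.
n = (1.282 × 8.77 / 1.97)² = 32.57
Round up: n = 33.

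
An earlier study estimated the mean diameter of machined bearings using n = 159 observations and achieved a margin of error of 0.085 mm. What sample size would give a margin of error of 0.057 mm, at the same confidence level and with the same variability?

Margin of error scales as 1/√n, so n₂ = n₁·(E₁/E₂)².
n₂ = 159 × (0.085/0.057)² = 159 × 2.224 = 353.62
Round up: n₂ = 354.

354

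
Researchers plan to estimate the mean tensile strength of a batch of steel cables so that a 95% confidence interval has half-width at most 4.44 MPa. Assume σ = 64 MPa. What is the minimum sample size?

For a mean, the margin of error is E = z·σ/√n, so n = (zσ/E)².
At 95% confidence, z = 1.960.
n = (1.960 × 64 / 4.44)² = 798.19
Round up: n = 799.

799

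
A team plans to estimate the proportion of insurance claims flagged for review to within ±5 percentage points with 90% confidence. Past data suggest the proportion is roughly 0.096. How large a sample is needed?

n = 94

For a proportion with margin E = 0.05 at 90% confidence, z = 1.645.
n = p̂(1−p̂)(z/E)² = 0.096 × 0.904 × (1.645/0.05)² = 93.94
Round up: n = 94.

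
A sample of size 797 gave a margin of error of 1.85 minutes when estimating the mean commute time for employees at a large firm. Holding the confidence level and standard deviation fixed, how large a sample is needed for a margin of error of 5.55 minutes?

Margin of error scales as 1/√n, so n₂ = n₁·(E₁/E₂)².
n₂ = 797 × (1.85/5.55)² = 797 × 0.1111 = 88.55
Round up: n₂ = 89.

89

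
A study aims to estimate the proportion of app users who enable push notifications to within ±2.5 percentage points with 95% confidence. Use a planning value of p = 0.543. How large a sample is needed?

1526

For a proportion with margin E = 0.025 at 95% confidence, z = 1.960.
n = p̂(1−p̂)(z/E)² = 0.543 × 0.457 × (1.960/0.025)² = 1525.28
Round up: n = 1526.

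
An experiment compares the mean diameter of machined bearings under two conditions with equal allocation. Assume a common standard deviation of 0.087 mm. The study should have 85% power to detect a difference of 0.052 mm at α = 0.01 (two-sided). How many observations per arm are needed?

74 per group

For two equal groups, n per group = 2·((z_{α/2} + z_β)·σ/δ)².
z_{α/2} = 2.576; z_β = 1.036 (power 85%).
n = 2 × (3.612 × 0.087 / 0.052)² = 2 × 36.52 = 73.04
Round up: n = 74 per group.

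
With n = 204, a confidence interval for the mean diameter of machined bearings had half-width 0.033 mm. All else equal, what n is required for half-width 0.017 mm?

769

Margin of error scales as 1/√n, so n₂ = n₁·(E₁/E₂)².
n₂ = 204 × (0.033/0.017)² = 204 × 3.768 = 768.67
Round up: n₂ = 769.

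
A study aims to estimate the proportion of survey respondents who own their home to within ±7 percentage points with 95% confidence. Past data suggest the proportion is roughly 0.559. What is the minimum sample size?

For a proportion with margin E = 0.07 at 95% confidence, z = 1.960.
n = p̂(1−p̂)(z/E)² = 0.559 × 0.441 × (1.960/0.07)² = 193.27
Round up: n = 194.

194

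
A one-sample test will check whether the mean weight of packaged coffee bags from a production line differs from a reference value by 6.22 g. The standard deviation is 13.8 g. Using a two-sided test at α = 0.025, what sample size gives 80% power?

For a one-sample z-test, n = ((z_{α/2} + z_β)·σ/δ)².
z_{α/2} = 2.241 (two-sided α = 0.025); z_β = 0.842 (power 80% → β = 0.2).
n = (3.083 × 13.8 / 6.22)² = 46.79
Round up: n = 47.

n = 47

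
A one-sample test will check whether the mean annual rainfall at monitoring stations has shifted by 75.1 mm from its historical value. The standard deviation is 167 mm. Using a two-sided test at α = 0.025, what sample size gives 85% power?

For a one-sample z-test, n = ((z_{α/2} + z_β)·σ/δ)².
z_{α/2} = 2.241 (two-sided α = 0.025); z_β = 1.036 (power 85% → β = 0.15).
n = (3.277 × 167 / 75.1)² = 53.10
Round up: n = 54.

54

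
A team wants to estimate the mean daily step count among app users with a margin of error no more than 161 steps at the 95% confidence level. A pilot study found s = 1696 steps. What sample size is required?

n = 427

For a mean, the margin of error is E = z·σ/√n, so n = (zσ/E)².
At 95% confidence, z = 1.960.
n = (1.960 × 1696 / 161)² = 426.30
Round up: n = 427.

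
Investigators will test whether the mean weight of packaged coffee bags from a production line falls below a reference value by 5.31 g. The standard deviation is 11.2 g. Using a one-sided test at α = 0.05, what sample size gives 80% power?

28

For a one-sample z-test, n = ((z_α + z_β)·σ/δ)².
z_α = 1.645 (one-sided α = 0.05); z_β = 0.842 (power 80% → β = 0.2).
n = (2.487 × 11.2 / 5.31)² = 27.52
Round up: n = 28.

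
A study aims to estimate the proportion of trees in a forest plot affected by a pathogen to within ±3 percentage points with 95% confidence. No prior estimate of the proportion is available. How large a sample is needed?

For a proportion with margin E = 0.03 at 95% confidence, z = 1.960.
With no prior estimate, use p = 0.5, which maximizes p(1−p) at 0.25.
n = 0.25 × (z/E)² = 0.25 × (1.960/0.03)² = 1067.11
Round up: n = 1068.

1068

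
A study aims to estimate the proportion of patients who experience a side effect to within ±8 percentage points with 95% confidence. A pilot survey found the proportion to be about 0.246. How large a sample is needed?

For a proportion with margin E = 0.08 at 95% confidence, z = 1.960.
n = p̂(1−p̂)(z/E)² = 0.246 × 0.754 × (1.960/0.08)² = 111.34
Round up: n = 112.

n = 112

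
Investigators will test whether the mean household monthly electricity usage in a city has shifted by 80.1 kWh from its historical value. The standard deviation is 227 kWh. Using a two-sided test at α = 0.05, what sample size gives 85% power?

73

For a one-sample z-test, n = ((z_{α/2} + z_β)·σ/δ)².
z_{α/2} = 1.960 (two-sided α = 0.05); z_β = 1.036 (power 85% → β = 0.15).
n = (2.996 × 227 / 80.1)² = 72.09
Round up: n = 73.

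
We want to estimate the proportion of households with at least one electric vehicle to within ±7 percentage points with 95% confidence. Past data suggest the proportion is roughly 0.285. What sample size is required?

160

For a proportion with margin E = 0.07 at 95% confidence, z = 1.960.
n = p̂(1−p̂)(z/E)² = 0.285 × 0.715 × (1.960/0.07)² = 159.76
Round up: n = 160.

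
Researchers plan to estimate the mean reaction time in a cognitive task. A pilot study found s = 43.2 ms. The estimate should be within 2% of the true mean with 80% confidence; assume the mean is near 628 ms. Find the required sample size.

20

For a mean, the margin of error is E = z·σ/√n, so n = (zσ/E)².
At 80% confidence, z = 1.282.
E = 2% of 628 = 12.56 ms.
n = (1.282 × 43.2 / 12.56)² = 19.44
Round up: n = 20.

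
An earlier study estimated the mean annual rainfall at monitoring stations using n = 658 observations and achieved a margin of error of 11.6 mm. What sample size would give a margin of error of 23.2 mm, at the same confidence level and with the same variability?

n = 165

Margin of error scales as 1/√n, so n₂ = n₁·(E₁/E₂)².
n₂ = 658 × (11.6/23.2)² = 658 × 0.25 = 164.50
Round up: n₂ = 165.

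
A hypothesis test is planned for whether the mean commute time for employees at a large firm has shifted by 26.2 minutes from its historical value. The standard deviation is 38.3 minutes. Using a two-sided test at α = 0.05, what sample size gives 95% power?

For a one-sample z-test, n = ((z_{α/2} + z_β)·σ/δ)².
z_{α/2} = 1.960 (two-sided α = 0.05); z_β = 1.645 (power 95% → β = 0.05).
n = (3.605 × 38.3 / 26.2)² = 27.77
Round up: n = 28.

n = 28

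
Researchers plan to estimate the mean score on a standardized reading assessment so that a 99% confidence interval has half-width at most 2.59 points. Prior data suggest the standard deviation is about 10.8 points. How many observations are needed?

n = 116

For a mean, the margin of error is E = z·σ/√n, so n = (zσ/E)².
At 99% confidence, z = 2.576.
n = (2.576 × 10.8 / 2.59)² = 115.38
Round up: n = 116.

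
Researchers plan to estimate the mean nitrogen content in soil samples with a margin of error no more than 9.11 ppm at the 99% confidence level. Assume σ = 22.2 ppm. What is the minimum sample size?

For a mean, the margin of error is E = z·σ/√n, so n = (zσ/E)².
At 99% confidence, z = 2.576.
n = (2.576 × 22.2 / 9.11)² = 39.41
Round up: n = 40.

40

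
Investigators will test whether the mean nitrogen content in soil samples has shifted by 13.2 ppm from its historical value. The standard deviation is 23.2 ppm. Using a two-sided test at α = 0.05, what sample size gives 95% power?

For a one-sample z-test, n = ((z_{α/2} + z_β)·σ/δ)².
z_{α/2} = 1.960 (two-sided α = 0.05); z_β = 1.645 (power 95% → β = 0.05).
n = (3.605 × 23.2 / 13.2)² = 40.15
Round up: n = 41.

n = 41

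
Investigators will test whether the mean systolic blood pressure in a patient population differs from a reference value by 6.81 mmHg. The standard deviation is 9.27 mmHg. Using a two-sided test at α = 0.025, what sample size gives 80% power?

18

For a one-sample z-test, n = ((z_{α/2} + z_β)·σ/δ)².
z_{α/2} = 2.241 (two-sided α = 0.025); z_β = 0.842 (power 80% → β = 0.2).
n = (3.083 × 9.27 / 6.81)² = 17.61
Round up: n = 18.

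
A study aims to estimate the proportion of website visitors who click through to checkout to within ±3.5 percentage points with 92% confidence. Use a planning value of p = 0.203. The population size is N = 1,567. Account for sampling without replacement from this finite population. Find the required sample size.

For a proportion with margin E = 0.035 at 92% confidence, z = 1.751.
n = p̂(1−p̂)(z/E)² = 0.203 × 0.797 × (1.751/0.035)² = 404.94 — call this n₀.
Finite-population correction with N = 1,567: n = n₀ / (1 + (n₀−1)/N) = 404.94 / 1.258 = 321.89
Round up: n = 322.

322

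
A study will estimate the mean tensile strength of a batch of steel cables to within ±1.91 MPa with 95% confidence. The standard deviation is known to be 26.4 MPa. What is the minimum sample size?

For a mean, the margin of error is E = z·σ/√n, so n = (zσ/E)².
At 95% confidence, z = 1.960.
n = (1.960 × 26.4 / 1.91)² = 733.93
Round up: n = 734.

734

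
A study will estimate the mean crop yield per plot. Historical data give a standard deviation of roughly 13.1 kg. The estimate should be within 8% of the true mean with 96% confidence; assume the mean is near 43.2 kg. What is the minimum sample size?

For a mean, the margin of error is E = z·σ/√n, so n = (zσ/E)².
At 96% confidence, z = 2.054.
E = 8% of 43.2 = 3.456 kg.
n = (2.054 × 13.1 / 3.456)² = 60.62
Round up: n = 61.

61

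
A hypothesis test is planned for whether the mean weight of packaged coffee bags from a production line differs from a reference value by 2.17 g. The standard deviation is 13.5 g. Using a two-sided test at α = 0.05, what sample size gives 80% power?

304

For a one-sample z-test, n = ((z_{α/2} + z_β)·σ/δ)².
z_{α/2} = 1.960 (two-sided α = 0.05); z_β = 0.842 (power 80% → β = 0.2).
n = (2.802 × 13.5 / 2.17)² = 303.87
Round up: n = 304.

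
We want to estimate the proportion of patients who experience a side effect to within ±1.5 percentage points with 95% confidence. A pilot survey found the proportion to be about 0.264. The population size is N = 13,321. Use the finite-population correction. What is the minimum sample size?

2657

For a proportion with margin E = 0.015 at 95% confidence, z = 1.960.
n = p̂(1−p̂)(z/E)² = 0.264 × 0.736 × (1.960/0.015)² = 3317.50 — call this n₀.
Finite-population correction with N = 13,321: n = n₀ / (1 + (n₀−1)/N) = 3317.50 / 1.249 = 2656.12
Round up: n = 2657.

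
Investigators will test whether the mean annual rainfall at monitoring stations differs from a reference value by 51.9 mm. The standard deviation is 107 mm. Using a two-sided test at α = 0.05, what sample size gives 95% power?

For a one-sample z-test, n = ((z_{α/2} + z_β)·σ/δ)².
z_{α/2} = 1.960 (two-sided α = 0.05); z_β = 1.645 (power 95% → β = 0.05).
n = (3.605 × 107 / 51.9)² = 55.24
Round up: n = 56.

n = 56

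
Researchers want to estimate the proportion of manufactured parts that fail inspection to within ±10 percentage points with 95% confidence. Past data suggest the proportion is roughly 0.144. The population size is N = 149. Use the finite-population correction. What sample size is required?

For a proportion with margin E = 0.1 at 95% confidence, z = 1.960.
n = p̂(1−p̂)(z/E)² = 0.144 × 0.856 × (1.960/0.1)² = 47.35 — call this n₀.
Finite-population correction with N = 149: n = n₀ / (1 + (n₀−1)/N) = 47.35 / 1.311 = 36.12
Round up: n = 37.

n = 37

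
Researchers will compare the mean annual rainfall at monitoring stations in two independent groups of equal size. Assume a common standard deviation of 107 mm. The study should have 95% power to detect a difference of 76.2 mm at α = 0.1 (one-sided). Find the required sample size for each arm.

For two equal groups, n per group = 2·((z_α + z_β)·σ/δ)².
z_α = 1.282; z_β = 1.645 (power 95%).
n = 2 × (2.927 × 107 / 76.2)² = 2 × 16.89 = 33.78
Round up: n = 34 per group.

34 per group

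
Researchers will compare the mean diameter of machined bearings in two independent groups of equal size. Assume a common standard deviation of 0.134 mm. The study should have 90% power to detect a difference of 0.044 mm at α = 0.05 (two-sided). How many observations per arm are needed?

For two equal groups, n per group = 2·((z_{α/2} + z_β)·σ/δ)².
z_{α/2} = 1.960; z_β = 1.282 (power 90%).
n = 2 × (3.242 × 0.134 / 0.044)² = 2 × 97.48 = 194.96
Round up: n = 195 per group.

195 per group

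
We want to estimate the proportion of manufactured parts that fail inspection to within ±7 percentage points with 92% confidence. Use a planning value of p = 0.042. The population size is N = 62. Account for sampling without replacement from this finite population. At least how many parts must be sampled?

19

For a proportion with margin E = 0.07 at 92% confidence, z = 1.751.
n = p̂(1−p̂)(z/E)² = 0.042 × 0.958 × (1.751/0.07)² = 25.18 — call this n₀.
Finite-population correction with N = 62: n = n₀ / (1 + (n₀−1)/N) = 25.18 / 1.39 = 18.12
Round up: n = 19.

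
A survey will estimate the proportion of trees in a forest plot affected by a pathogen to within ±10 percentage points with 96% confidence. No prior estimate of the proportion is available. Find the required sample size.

For a proportion with margin E = 0.1 at 96% confidence, z = 2.054.
With no prior estimate, use p = 0.5, which maximizes p(1−p) at 0.25.
n = 0.25 × (z/E)² = 0.25 × (2.054/0.1)² = 105.47
Round up: n = 106.

n = 106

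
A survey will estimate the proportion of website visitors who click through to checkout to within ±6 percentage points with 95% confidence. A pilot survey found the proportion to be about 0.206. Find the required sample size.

175

For a proportion with margin E = 0.06 at 95% confidence, z = 1.960.
n = p̂(1−p̂)(z/E)² = 0.206 × 0.794 × (1.960/0.06)² = 174.54
Round up: n = 175.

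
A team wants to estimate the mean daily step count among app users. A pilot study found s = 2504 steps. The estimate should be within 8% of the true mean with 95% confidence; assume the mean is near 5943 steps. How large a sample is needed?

107

For a mean, the margin of error is E = z·σ/√n, so n = (zσ/E)².
At 95% confidence, z = 1.960.
E = 8% of 5943 = 475.4 steps.
n = (1.960 × 2504 / 475.4)² = 106.56
Round up: n = 107.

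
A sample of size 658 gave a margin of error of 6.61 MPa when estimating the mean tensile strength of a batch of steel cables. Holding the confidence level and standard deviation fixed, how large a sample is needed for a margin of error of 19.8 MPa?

74

Margin of error scales as 1/√n, so n₂ = n₁·(E₁/E₂)².
n₂ = 658 × (6.61/19.8)² = 658 × 0.1114 = 73.30
Round up: n₂ = 74.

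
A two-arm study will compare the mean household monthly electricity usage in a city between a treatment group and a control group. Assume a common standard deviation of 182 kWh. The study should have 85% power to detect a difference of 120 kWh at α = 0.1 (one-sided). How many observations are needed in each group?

For two equal groups, n per group = 2·((z_α + z_β)·σ/δ)².
z_α = 1.282; z_β = 1.036 (power 85%).
n = 2 × (2.318 × 182 / 120)² = 2 × 12.36 = 24.72
Round up: n = 25 per group.

25 per group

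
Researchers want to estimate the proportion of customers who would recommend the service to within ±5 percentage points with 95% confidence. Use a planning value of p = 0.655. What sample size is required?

For a proportion with margin E = 0.05 at 95% confidence, z = 1.960.
n = p̂(1−p̂)(z/E)² = 0.655 × 0.345 × (1.960/0.05)² = 347.24
Round up: n = 348.

348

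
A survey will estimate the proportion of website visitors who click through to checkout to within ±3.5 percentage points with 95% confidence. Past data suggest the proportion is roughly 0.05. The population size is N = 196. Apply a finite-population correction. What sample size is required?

For a proportion with margin E = 0.035 at 95% confidence, z = 1.960.
n = p̂(1−p̂)(z/E)² = 0.05 × 0.95 × (1.960/0.035)² = 148.96 — call this n₀.
Finite-population correction with N = 196: n = n₀ / (1 + (n₀−1)/N) = 148.96 / 1.755 = 84.88
Round up: n = 85.

85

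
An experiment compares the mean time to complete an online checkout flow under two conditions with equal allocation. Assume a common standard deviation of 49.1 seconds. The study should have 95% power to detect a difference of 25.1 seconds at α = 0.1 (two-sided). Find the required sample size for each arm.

For two equal groups, n per group = 2·((z_{α/2} + z_β)·σ/δ)².
z_{α/2} = 1.645; z_β = 1.645 (power 95%).
n = 2 × (3.290 × 49.1 / 25.1)² = 2 × 41.42 = 82.84
Round up: n = 83 per group.

83 per group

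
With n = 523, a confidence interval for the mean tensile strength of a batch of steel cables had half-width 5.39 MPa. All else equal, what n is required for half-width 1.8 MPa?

Margin of error scales as 1/√n, so n₂ = n₁·(E₁/E₂)².
n₂ = 523 × (5.39/1.8)² = 523 × 8.967 = 4689.74
Round up: n₂ = 4690.

n = 4690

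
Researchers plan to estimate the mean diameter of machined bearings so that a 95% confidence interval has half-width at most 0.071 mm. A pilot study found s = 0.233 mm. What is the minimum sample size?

42

For a mean, the margin of error is E = z·σ/√n, so n = (zσ/E)².
At 95% confidence, z = 1.960.
n = (1.960 × 0.233 / 0.071)² = 41.37
Round up: n = 42.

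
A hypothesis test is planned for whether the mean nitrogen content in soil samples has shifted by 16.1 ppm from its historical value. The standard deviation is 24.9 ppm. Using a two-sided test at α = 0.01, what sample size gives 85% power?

For a one-sample z-test, n = ((z_{α/2} + z_β)·σ/δ)².
z_{α/2} = 2.576 (two-sided α = 0.01); z_β = 1.036 (power 85% → β = 0.15).
n = (3.612 × 24.9 / 16.1)² = 31.21
Round up: n = 32.

32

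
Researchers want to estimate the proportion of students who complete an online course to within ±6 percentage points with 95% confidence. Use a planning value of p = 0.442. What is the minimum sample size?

For a proportion with margin E = 0.06 at 95% confidence, z = 1.960.
n = p̂(1−p̂)(z/E)² = 0.442 × 0.558 × (1.960/0.06)² = 263.19
Round up: n = 264.

264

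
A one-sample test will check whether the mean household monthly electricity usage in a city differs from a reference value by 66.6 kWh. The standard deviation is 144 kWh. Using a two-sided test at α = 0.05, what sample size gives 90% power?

For a one-sample z-test, n = ((z_{α/2} + z_β)·σ/δ)².
z_{α/2} = 1.960 (two-sided α = 0.05); z_β = 1.282 (power 90% → β = 0.1).
n = (3.242 × 144 / 66.6)² = 49.14
Round up: n = 50.

50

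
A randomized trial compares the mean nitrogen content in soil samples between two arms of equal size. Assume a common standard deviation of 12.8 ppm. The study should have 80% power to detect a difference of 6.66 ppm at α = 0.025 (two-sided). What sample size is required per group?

For two equal groups, n per group = 2·((z_{α/2} + z_β)·σ/δ)².
z_{α/2} = 2.241; z_β = 0.842 (power 80%).
n = 2 × (3.083 × 12.8 / 6.66)² = 2 × 35.11 = 70.22
Round up: n = 71 per group.

71 per group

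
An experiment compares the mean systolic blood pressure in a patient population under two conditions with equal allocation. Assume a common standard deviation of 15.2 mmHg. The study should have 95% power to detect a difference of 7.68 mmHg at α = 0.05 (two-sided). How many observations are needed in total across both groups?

For two equal groups, n per group = 2·((z_{α/2} + z_β)·σ/δ)².
z_{α/2} = 1.960; z_β = 1.645 (power 95%).
n = 2 × (3.605 × 15.2 / 7.68)² = 2 × 50.91 = 101.82
Round up: n = 102 per group.
Total across both groups: 2 × 102 = 204.

204 total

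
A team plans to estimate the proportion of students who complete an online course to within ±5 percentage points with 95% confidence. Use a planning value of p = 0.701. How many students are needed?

323

For a proportion with margin E = 0.05 at 95% confidence, z = 1.960.
n = p̂(1−p̂)(z/E)² = 0.701 × 0.299 × (1.960/0.05)² = 322.08
Round up: n = 323.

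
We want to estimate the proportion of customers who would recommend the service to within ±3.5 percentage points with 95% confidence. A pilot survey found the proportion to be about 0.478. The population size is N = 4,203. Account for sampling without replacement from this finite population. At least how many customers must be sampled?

660

For a proportion with margin E = 0.035 at 95% confidence, z = 1.960.
n = p̂(1−p̂)(z/E)² = 0.478 × 0.522 × (1.960/0.035)² = 782.48 — call this n₀.
Finite-population correction with N = 4,203: n = n₀ / (1 + (n₀−1)/N) = 782.48 / 1.186 = 659.76
Round up: n = 660.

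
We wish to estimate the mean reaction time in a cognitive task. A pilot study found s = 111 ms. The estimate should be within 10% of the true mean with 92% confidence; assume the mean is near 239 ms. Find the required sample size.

For a mean, the margin of error is E = z·σ/√n, so n = (zσ/E)².
At 92% confidence, z = 1.751.
E = 10% of 239 = 23.9 ms.
n = (1.751 × 111 / 23.9)² = 66.13
Round up: n = 67.

n = 67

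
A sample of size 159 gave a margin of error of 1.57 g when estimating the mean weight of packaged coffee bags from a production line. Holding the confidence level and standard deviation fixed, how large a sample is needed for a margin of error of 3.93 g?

26

Margin of error scales as 1/√n, so n₂ = n₁·(E₁/E₂)².
n₂ = 159 × (1.57/3.93)² = 159 × 0.1596 = 25.38
Round up: n₂ = 26.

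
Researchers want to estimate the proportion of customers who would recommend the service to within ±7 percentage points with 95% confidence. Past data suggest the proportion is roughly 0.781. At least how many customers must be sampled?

135

For a proportion with margin E = 0.07 at 95% confidence, z = 1.960.
n = p̂(1−p̂)(z/E)² = 0.781 × 0.219 × (1.960/0.07)² = 134.09
Round up: n = 135.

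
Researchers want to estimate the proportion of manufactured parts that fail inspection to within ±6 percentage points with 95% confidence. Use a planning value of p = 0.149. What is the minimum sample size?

n = 136

For a proportion with margin E = 0.06 at 95% confidence, z = 1.960.
n = p̂(1−p̂)(z/E)² = 0.149 × 0.851 × (1.960/0.06)² = 135.31
Round up: n = 136.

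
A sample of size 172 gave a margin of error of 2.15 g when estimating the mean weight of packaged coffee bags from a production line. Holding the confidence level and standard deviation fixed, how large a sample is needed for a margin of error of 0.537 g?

Margin of error scales as 1/√n, so n₂ = n₁·(E₁/E₂)².
n₂ = 172 × (2.15/0.537)² = 172 × 16.03 = 2757.16
Round up: n₂ = 2758.

2758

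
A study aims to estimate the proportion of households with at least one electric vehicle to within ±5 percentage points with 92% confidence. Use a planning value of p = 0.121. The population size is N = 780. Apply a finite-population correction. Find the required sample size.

n = 112

For a proportion with margin E = 0.05 at 92% confidence, z = 1.751.
n = p̂(1−p̂)(z/E)² = 0.121 × 0.879 × (1.751/0.05)² = 130.44 — call this n₀.
Finite-population correction with N = 780: n = n₀ / (1 + (n₀−1)/N) = 130.44 / 1.166 = 111.87
Round up: n = 112.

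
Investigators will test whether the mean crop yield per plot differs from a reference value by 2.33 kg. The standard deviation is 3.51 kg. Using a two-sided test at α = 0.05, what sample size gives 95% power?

30

For a one-sample z-test, n = ((z_{α/2} + z_β)·σ/δ)².
z_{α/2} = 1.960 (two-sided α = 0.05); z_β = 1.645 (power 95% → β = 0.05).
n = (3.605 × 3.51 / 2.33)² = 29.49
Round up: n = 30.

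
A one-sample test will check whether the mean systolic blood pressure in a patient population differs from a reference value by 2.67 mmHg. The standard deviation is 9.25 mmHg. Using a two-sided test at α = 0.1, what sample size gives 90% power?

103

For a one-sample z-test, n = ((z_{α/2} + z_β)·σ/δ)².
z_{α/2} = 1.645 (two-sided α = 0.1); z_β = 1.282 (power 90% → β = 0.1).
n = (2.927 × 9.25 / 2.67)² = 102.83
Round up: n = 103.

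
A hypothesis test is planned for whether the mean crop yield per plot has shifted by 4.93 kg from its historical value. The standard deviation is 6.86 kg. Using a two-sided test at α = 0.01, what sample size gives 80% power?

n = 23

For a one-sample z-test, n = ((z_{α/2} + z_β)·σ/δ)².
z_{α/2} = 2.576 (two-sided α = 0.01); z_β = 0.842 (power 80% → β = 0.2).
n = (3.418 × 6.86 / 4.93)² = 22.62
Round up: n = 23.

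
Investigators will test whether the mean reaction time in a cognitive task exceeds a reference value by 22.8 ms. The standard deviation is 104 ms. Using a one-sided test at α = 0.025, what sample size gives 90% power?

219

For a one-sample z-test, n = ((z_α + z_β)·σ/δ)².
z_α = 1.960 (one-sided α = 0.025); z_β = 1.282 (power 90% → β = 0.1).
n = (3.242 × 104 / 22.8)² = 218.69
Round up: n = 219.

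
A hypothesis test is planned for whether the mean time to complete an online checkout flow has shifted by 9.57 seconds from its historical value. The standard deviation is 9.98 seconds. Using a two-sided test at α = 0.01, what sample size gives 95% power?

For a one-sample z-test, n = ((z_{α/2} + z_β)·σ/δ)².
z_{α/2} = 2.576 (two-sided α = 0.01); z_β = 1.645 (power 95% → β = 0.05).
n = (4.221 × 9.98 / 9.57)² = 19.38
Round up: n = 20.

20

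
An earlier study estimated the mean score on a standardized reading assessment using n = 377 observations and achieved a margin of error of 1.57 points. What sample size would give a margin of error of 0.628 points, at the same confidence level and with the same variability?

Margin of error scales as 1/√n, so n₂ = n₁·(E₁/E₂)².
n₂ = 377 × (1.57/0.628)² = 377 × 6.25 = 2356.25
Round up: n₂ = 2357.

2357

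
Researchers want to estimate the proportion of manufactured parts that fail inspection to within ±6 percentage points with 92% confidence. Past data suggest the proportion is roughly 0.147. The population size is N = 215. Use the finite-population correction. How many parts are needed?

For a proportion with margin E = 0.06 at 92% confidence, z = 1.751.
n = p̂(1−p̂)(z/E)² = 0.147 × 0.853 × (1.751/0.06)² = 106.79 — call this n₀.
Finite-population correction with N = 215: n = n₀ / (1 + (n₀−1)/N) = 106.79 / 1.492 = 71.58
Round up: n = 72.

n = 72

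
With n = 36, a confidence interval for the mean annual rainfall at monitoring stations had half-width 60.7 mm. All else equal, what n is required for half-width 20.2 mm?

Margin of error scales as 1/√n, so n₂ = n₁·(E₁/E₂)².
n₂ = 36 × (60.7/20.2)² = 36 × 9.03 = 325.08
Round up: n₂ = 326.

326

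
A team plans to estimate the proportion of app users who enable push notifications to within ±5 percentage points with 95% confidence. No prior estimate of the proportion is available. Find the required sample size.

For a proportion with margin E = 0.05 at 95% confidence, z = 1.960.
With no prior estimate, use p = 0.5, which maximizes p(1−p) at 0.25.
n = 0.25 × (z/E)² = 0.25 × (1.960/0.05)² = 384.16
Round up: n = 385.

385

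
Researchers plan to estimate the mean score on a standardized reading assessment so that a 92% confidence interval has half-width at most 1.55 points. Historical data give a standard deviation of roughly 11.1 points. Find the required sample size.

158

For a mean, the margin of error is E = z·σ/√n, so n = (zσ/E)².
At 92% confidence, z = 1.751.
n = (1.751 × 11.1 / 1.55)² = 157.24
Round up: n = 158.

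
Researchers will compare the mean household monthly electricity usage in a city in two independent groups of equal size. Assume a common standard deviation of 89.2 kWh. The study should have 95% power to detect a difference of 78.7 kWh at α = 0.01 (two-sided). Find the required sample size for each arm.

For two equal groups, n per group = 2·((z_{α/2} + z_β)·σ/δ)².
z_{α/2} = 2.576; z_β = 1.645 (power 95%).
n = 2 × (4.221 × 89.2 / 78.7)² = 2 × 22.89 = 45.78
Round up: n = 46 per group.

46 per group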